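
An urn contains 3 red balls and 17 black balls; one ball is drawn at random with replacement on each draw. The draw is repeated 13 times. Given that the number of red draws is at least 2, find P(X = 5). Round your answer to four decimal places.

0.0443

X ~ Binomial(13, 0.15). Want P(X=5 | X≥2) = P(X=5) / P(X≥2).
P(X=5) = C(13,5)·0.15^5·0.85^8 = 0.026631
P(X≥2) = 1 − 0.120905 − 0.277371 = 0.601723
Ratio = 0.026631 / 0.601723 = 0.044258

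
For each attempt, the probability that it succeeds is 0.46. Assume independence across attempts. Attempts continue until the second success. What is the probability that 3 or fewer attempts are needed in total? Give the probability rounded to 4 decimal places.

0.4401

Finishing within 3 attempts ⇔ at least 2 successes in the first 3. With X ~ Binomial(3, 0.46), P(Y ≤ 3) = 1 − P(X ≤ 1).
  k=0: C(3,0)·0.46^0·0.54^3 = 0.157464
  k=1: C(3,1)·0.46^1·0.54^2 = 0.402408
1 − 0.559872 = 0.440128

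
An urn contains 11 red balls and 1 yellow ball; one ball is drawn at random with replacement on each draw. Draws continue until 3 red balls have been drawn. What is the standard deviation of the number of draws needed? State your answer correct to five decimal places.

0.54545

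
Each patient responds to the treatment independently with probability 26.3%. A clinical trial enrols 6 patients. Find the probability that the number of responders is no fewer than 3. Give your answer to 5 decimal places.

0.19052

X ~ Binomial(6, 0.263); P(X ≥ 3) = Σ C(6,k) p^k (1−p)^(6−k) over k:
  k=3: C(6,3)·0.263^3·0.737^3 = 0.1456464
  k=4: C(6,4)·0.263^4·0.737^2 = 0.0389807
  k=5: C(6,5)·0.263^5·0.737^1 = 0.0055641
  k=6: C(6,6)·0.263^6·0.737^0 = 0.0003309
Total = 0.1905221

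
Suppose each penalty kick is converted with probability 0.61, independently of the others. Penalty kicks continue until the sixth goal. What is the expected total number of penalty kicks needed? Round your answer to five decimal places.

Y = total penalty kicks until the sixth success; negative binomial with r=6, p=0.61.
E[Y] = r / p = 6 / 0.61 = 9.8360656

9.83607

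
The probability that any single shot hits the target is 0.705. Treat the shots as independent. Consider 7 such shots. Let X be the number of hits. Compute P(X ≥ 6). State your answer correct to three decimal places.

0.340

X ~ Binomial(7, 0.705); P(X ≥ 6) = Σ C(7,k) p^k (1−p)^(7−k) over k:
  k=6: C(7,6)·0.705^6·0.295^1 = 0.25354
  k=7: C(7,7)·0.705^7·0.295^0 = 0.08656
Total = 0.34011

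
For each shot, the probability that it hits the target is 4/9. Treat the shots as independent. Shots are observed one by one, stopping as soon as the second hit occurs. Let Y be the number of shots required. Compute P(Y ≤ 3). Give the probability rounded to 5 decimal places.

0.41701

Finishing within 3 shots ⇔ at least 2 successes in the first 3. With X ~ Binomial(3, 0.444444), P(Y ≤ 3) = 1 − P(X ≤ 1).
  k=0: C(3,0)·0.444444^0·0.555556^3 = 0.1714678
  k=1: C(3,1)·0.444444^1·0.555556^2 = 0.4115226
1 − 0.5829904 = 0.4170096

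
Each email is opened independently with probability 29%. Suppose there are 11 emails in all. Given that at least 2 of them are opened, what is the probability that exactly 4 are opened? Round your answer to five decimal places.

0.24315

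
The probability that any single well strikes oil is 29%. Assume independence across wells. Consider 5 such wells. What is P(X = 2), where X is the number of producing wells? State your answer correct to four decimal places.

X ~ Binomial(n=5, p=0.29).
P(X=2) = C(5,2) · p^2 · (1−p)^3
= 10 · 0.0841 · 0.35791 = 0.301003

0.3010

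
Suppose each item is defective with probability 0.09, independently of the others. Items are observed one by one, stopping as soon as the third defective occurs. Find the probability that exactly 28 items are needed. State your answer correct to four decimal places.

0.0242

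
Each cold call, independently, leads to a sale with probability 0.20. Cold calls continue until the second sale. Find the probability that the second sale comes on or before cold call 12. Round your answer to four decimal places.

0.7251

Finishing within 12 cold calls ⇔ at least 2 successes in the first 12. With X ~ Binomial(12, 0.20), P(Y ≤ 12) = 1 − P(X ≤ 1).
  k=0: C(12,0)·0.20^0·0.80^12 = 0.068719
  k=1: C(12,1)·0.20^1·0.80^11 = 0.206158
1 − 0.274878 = 0.725122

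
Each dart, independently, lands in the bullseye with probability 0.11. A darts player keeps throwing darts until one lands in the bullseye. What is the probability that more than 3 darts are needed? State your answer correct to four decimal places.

Y = number of darts to the first success; geometric, p = 0.11.
P(Y > 3) = P(first 3 all fail) = (1−p)^3 = 0.704969

0.7050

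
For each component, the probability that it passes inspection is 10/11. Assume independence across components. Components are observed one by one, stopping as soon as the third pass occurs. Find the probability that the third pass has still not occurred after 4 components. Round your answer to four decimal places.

Needing more than 4 components ⇔ fewer than 3 successes in the first 4. With X ~ Binomial(4, 0.909091), P(Y > 4) = P(X ≤ 2).
  k=0: C(4,0)·0.909091^0·0.090909^4 = 0.000068
  k=1: C(4,1)·0.909091^1·0.090909^3 = 0.002732
  k=2: C(4,2)·0.909091^2·0.090909^2 = 0.040981
P(X ≤ 2) = 0.043781

0.0438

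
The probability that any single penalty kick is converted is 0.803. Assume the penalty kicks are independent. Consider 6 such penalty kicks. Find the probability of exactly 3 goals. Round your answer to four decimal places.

0.0792

X ~ Binomial(n=6, p=0.803).
P(X=3) = C(6,3) · p^3 · (1−p)^3
= 20 · 0.51778 · 0.0076454 = 0.079173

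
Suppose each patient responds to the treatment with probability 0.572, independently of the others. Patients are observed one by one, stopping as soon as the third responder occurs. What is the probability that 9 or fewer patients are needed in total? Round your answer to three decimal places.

Finishing within 9 patients ⇔ at least 3 successes in the first 9. With X ~ Binomial(9, 0.572), P(Y ≤ 9) = 1 − P(X ≤ 2).
  k=0: C(9,0)·0.572^0·0.428^9 = 0.00048
  k=1: C(9,1)·0.572^1·0.428^8 = 0.00580
  k=2: C(9,2)·0.572^2·0.428^7 = 0.03099
1 − 0.03727 = 0.96273

0.963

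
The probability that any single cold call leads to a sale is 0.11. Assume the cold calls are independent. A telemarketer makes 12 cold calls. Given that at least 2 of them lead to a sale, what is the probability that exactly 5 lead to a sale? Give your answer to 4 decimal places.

X ~ Binomial(12, 0.11). Want P(X=5 | X≥2) = P(X=5) / P(X≥2).
P(X=5) = C(12,5)·0.11^5·0.89^7 = 0.005642
P(X≥2) = 1 − 0.246990 − 0.366323 = 0.386687
Ratio = 0.005642 / 0.386687 = 0.014590

0.0146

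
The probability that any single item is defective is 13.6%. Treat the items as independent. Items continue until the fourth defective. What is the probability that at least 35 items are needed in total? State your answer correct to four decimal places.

Needing more than 34 items ⇔ fewer than 4 successes in the first 34. With X ~ Binomial(34, 0.136), P(Y > 34) = P(X ≤ 3).
  k=0: C(34,0)·0.136^0·0.864^34 = 0.006942
  k=1: C(34,1)·0.136^1·0.864^33 = 0.037151
  k=2: C(34,2)·0.136^2·0.864^32 = 0.096490
  k=3: C(34,3)·0.136^3·0.864^31 = 0.162007
P(X ≤ 3) = 0.302590

0.3026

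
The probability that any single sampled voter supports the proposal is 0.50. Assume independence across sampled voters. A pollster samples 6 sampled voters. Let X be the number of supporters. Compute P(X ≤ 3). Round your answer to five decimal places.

0.65625

X ~ Binomial(6, 0.50); P(X ≤ 3) = Σ C(6,k) p^k (1−p)^(6−k) over k:
  k=0: C(6,0)·0.50^0·0.50^6 = 0.0156250
  k=1: C(6,1)·0.50^1·0.50^5 = 0.0937500
  k=2: C(6,2)·0.50^2·0.50^4 = 0.2343750
  k=3: C(6,3)·0.50^3·0.50^3 = 0.3125000
Total = 0.6562500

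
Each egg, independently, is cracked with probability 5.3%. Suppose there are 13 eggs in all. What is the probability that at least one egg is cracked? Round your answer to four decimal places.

P(at least one) = 1 − P(none) = 1 − (1 − 0.053)^13
= 1 − 0.492663 = 0.507337

0.5073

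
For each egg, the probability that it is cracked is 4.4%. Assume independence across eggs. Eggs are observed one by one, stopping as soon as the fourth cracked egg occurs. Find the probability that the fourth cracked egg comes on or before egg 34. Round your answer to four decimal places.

0.0609

Finishing within 34 eggs ⇔ at least 4 successes in the first 34. With X ~ Binomial(34, 0.044), P(Y ≤ 34) = 1 − P(X ≤ 3).
  k=0: C(34,0)·0.044^0·0.956^34 = 0.216555
  k=1: C(34,1)·0.044^1·0.956^33 = 0.338877
  k=2: C(34,2)·0.044^2·0.956^32 = 0.257348
  k=3: C(34,3)·0.044^3·0.956^31 = 0.126341
1 − 0.939121 = 0.060879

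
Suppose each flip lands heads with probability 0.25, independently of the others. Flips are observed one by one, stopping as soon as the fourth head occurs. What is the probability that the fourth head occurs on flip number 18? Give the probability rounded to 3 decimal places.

0.047

Y = trial on which the fourth success occurs; negative binomial, r=4, p=0.25.
P(Y=18) = C(17,3) · p^4 · (1−p)^14
= 680 · 0.0039062 · 0.017818 = 0.04733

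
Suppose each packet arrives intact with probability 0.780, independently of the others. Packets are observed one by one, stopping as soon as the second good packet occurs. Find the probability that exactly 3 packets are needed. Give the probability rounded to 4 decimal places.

0.2677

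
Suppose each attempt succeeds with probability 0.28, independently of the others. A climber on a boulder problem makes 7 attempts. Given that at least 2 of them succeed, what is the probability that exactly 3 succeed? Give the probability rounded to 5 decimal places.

0.32950

X ~ Binomial(7, 0.28). Want P(X=3 | X≥2) = P(X=3) / P(X≥2).
P(X=3) = C(7,3)·0.28^3·0.72^4 = 0.2064772
P(X≥2) = 1 − 0.1003061 − 0.2730556 = 0.6266383
Ratio = 0.2064772 / 0.6266383 = 0.3294998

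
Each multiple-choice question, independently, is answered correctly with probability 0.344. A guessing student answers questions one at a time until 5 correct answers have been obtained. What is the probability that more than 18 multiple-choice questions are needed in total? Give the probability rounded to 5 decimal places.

0.20325

Needing more than 18 multiple-choice questions ⇔ fewer than 5 successes in the first 18. With X ~ Binomial(18, 0.344), P(Y > 18) = P(X ≤ 4).
  k=0: C(18,0)·0.344^0·0.656^18 = 0.0005061
  k=1: C(18,1)·0.344^1·0.656^17 = 0.0047775
  k=2: C(18,2)·0.344^2·0.656^16 = 0.0212946
  k=3: C(18,3)·0.344^3·0.656^15 = 0.0595557
  k=4: C(18,4)·0.344^4·0.656^14 = 0.1171140
P(X ≤ 4) = 0.2032479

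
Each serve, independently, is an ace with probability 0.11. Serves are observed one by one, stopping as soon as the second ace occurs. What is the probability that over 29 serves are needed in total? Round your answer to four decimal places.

0.1562

Needing more than 29 serves ⇔ fewer than 2 successes in the first 29. With X ~ Binomial(29, 0.11), P(Y > 29) = P(X ≤ 1).
  k=0: C(29,0)·0.11^0·0.89^29 = 0.034065
  k=1: C(29,1)·0.11^1·0.89^28 = 0.122099
P(X ≤ 1) = 0.156164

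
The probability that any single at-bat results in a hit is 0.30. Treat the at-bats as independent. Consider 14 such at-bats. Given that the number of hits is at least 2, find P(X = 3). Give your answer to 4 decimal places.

X ~ Binomial(14, 0.30). Want P(X=3 | X≥2) = P(X=3) / P(X≥2).
P(X=3) = C(14,3)·0.30^3·0.70^11 = 0.194332
P(X≥2) = 1 − 0.006782 − 0.040693 = 0.952524
Ratio = 0.194332 / 0.952524 = 0.204018

0.2040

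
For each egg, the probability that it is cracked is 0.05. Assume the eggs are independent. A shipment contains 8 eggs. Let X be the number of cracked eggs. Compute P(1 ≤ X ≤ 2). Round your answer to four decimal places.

X ~ Binomial(8, 0.05); P(1 ≤ X ≤ 2) = Σ C(8,k) p^k (1−p)^(8−k) over k:
  k=1: C(8,1)·0.05^1·0.95^7 = 0.279335
  k=2: C(8,2)·0.05^2·0.95^6 = 0.051456
Total = 0.330791

0.3308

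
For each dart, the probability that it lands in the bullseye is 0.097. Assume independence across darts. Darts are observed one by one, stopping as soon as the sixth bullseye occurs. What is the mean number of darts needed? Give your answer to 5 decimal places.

61.85567

Y = total darts until the sixth success; negative binomial with r=6, p=0.097.
E[Y] = r / p = 6 / 0.097 = 61.8556701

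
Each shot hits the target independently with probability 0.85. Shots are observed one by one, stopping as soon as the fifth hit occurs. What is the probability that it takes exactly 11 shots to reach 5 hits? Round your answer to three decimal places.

Y = trial on which the fifth success occurs; negative binomial, r=5, p=0.85.
P(Y=11) = C(10,4) · p^5 · (1−p)^6
= 210 · 0.44371 · 1.1391e-05 = 0.00106

0.001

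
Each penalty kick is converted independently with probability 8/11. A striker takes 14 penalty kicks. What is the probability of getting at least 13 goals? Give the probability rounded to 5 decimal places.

0.07238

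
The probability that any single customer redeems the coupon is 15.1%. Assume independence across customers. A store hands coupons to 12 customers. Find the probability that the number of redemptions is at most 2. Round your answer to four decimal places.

0.7324

X ~ Binomial(12, 0.151); P(X ≤ 2) = Σ C(12,k) p^k (1−p)^(12−k) over k:
  k=0: C(12,0)·0.151^0·0.849^12 = 0.140247
  k=1: C(12,1)·0.151^1·0.849^11 = 0.299325
  k=2: C(12,2)·0.151^2·0.849^10 = 0.292802
Total = 0.732374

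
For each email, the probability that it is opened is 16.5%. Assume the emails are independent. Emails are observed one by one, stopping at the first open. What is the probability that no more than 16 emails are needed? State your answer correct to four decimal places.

Y = number of emails to the first success; geometric, p = 0.165.
P(Y ≤ 16) = 1 − (1−p)^16 = 1 − 0.055845 = 0.944155

0.9442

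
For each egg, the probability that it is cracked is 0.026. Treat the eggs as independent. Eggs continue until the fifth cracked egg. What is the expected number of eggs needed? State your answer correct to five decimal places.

Y = total eggs until the fifth success; negative binomial with r=5, p=0.026.
E[Y] = r / p = 5 / 0.026 = 192.3076923

192.30769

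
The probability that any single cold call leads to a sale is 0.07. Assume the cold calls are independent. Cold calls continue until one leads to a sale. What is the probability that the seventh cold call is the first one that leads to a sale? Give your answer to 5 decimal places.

0.04529

Geometric (trials to first success), p = 0.07.
P(Y = 7) = (1−p)^6 · p = 0.64699 · 0.07 = 0.0452893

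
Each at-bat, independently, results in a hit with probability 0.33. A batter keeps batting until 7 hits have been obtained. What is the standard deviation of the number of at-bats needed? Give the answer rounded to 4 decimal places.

Y = total at-bats until the seventh success; negative binomial with r=7, p=0.33.
SD(Y) = √[r(1−p)/p²] = √(43.067034) = 6.562548

6.5625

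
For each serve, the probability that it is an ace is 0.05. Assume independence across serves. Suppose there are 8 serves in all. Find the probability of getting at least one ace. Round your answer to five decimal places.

0.33658

P(at least one) = 1 − P(none) = 1 − (1 − 0.05)^8
= 1 − 0.6634204 = 0.3365796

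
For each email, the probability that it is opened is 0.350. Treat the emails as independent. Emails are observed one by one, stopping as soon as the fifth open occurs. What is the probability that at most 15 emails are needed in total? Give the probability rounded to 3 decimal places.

0.648

Finishing within 15 emails ⇔ at least 5 successes in the first 15. With X ~ Binomial(15, 0.35), P(Y ≤ 15) = 1 − P(X ≤ 4).
  k=0: C(15,0)·0.35^0·0.65^15 = 0.00156
  k=1: C(15,1)·0.35^1·0.65^14 = 0.01262
  k=2: C(15,2)·0.35^2·0.65^13 = 0.04756
  k=3: C(15,3)·0.35^3·0.65^12 = 0.11096
  k=4: C(15,4)·0.35^4·0.65^11 = 0.17925
1 − 0.35194 = 0.64806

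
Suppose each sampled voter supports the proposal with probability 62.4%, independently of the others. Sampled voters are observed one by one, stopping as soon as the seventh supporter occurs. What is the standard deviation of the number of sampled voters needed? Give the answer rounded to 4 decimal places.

Y = total sampled voters until the seventh success; negative binomial with r=7, p=0.624.
SD(Y) = √[r(1−p)/p²] = √(6.759533) = 2.599910

2.5999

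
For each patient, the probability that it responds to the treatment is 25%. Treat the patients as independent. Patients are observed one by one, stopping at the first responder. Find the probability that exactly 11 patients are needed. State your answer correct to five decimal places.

Geometric (trials to first success), p = 0.25.
P(Y = 11) = (1−p)^10 · p = 0.056314 · 0.25 = 0.0140784

0.01408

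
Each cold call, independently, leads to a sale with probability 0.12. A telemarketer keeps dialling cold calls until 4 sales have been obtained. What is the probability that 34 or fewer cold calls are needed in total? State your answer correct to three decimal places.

0.595

Finishing within 34 cold calls ⇔ at least 4 successes in the first 34. With X ~ Binomial(34, 0.12), P(Y ≤ 34) = 1 − P(X ≤ 3).
  k=0: C(34,0)·0.12^0·0.88^34 = 0.01295
  k=1: C(34,1)·0.12^1·0.88^33 = 0.06006
  k=2: C(34,2)·0.12^2·0.88^32 = 0.13514
  k=3: C(34,3)·0.12^3·0.88^31 = 0.19656
1 − 0.40471 = 0.59529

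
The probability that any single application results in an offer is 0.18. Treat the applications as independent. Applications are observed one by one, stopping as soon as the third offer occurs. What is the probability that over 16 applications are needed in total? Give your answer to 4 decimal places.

0.4302

Needing more than 16 applications ⇔ fewer than 3 successes in the first 16. With X ~ Binomial(16, 0.18), P(Y > 16) = P(X ≤ 2).
  k=0: C(16,0)·0.18^0·0.82^16 = 0.041785
  k=1: C(16,1)·0.18^1·0.82^15 = 0.146757
  k=2: C(16,2)·0.18^2·0.82^14 = 0.241613
P(X ≤ 2) = 0.430156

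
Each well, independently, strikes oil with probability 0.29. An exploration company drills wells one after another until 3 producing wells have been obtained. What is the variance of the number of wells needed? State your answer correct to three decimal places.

Y = total wells until the third success; negative binomial with r=3, p=0.29.
Var(Y) = r(1−p)/p² = 3·0.71 / 0.29² = 25.32699

25.327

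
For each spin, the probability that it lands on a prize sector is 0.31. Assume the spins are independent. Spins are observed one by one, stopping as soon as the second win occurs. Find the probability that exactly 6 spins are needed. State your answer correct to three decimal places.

0.109

Y = trial on which the second success occurs; negative binomial, r=2, p=0.31.
P(Y=6) = C(5,1) · p^2 · (1−p)^4
= 5 · 0.0961 · 0.22667 = 0.10892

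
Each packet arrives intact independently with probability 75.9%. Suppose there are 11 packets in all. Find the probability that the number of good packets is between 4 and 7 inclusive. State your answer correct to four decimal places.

X ~ Binomial(11, 0.759); P(4 ≤ X ≤ 7) = Σ C(11,k) p^k (1−p)^(11−k) over k:
  k=4: C(11,4)·0.759^4·0.241^7 = 0.005171
  k=5: C(11,5)·0.759^5·0.241^6 = 0.022801
  k=6: C(11,6)·0.759^6·0.241^5 = 0.071809
  k=7: C(11,7)·0.759^7·0.241^4 = 0.161538
Total = 0.261319

0.2613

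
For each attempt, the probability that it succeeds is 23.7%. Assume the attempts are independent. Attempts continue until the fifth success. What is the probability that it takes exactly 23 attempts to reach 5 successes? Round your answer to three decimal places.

Y = trial on which the fifth success occurs; negative binomial, r=5, p=0.237.
P(Y=23) = C(22,4) · p^5 · (1−p)^18
= 7315 · 0.00074772 · 0.0076814 = 0.04201

0.042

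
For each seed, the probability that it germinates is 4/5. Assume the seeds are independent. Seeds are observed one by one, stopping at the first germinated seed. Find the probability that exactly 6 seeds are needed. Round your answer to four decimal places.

Geometric (trials to first success), p = 0.80.
P(Y = 6) = (1−p)^5 · p = 0.00032 · 0.80 = 0.000256

0.0003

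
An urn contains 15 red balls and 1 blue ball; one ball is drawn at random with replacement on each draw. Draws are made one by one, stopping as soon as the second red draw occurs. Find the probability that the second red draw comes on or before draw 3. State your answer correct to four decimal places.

Finishing within 3 draws ⇔ at least 2 successes in the first 3. With X ~ Binomial(3, 0.9375), P(Y ≤ 3) = 1 − P(X ≤ 1).
  k=0: C(3,0)·0.9375^0·0.0625^3 = 0.000244
  k=1: C(3,1)·0.9375^1·0.0625^2 = 0.010986
1 − 0.011230 = 0.988770

0.9888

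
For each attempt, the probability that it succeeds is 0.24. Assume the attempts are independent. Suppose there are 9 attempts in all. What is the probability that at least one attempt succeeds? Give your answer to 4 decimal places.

P(at least one) = 1 − P(none) = 1 − (1 − 0.24)^9
= 1 − 0.084591 = 0.915409

0.9154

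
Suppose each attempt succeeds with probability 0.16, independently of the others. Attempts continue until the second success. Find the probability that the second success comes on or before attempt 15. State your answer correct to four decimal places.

0.7179

Finishing within 15 attempts ⇔ at least 2 successes in the first 15. With X ~ Binomial(15, 0.16), P(Y ≤ 15) = 1 − P(X ≤ 1).
  k=0: C(15,0)·0.16^0·0.84^15 = 0.073146
  k=1: C(15,1)·0.16^1·0.84^14 = 0.208988
1 − 0.282134 = 0.717866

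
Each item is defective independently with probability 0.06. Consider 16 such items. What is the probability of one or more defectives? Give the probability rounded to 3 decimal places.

0.628

P(at least one) = 1 − P(none) = 1 − (1 − 0.06)^16
= 1 − 0.37157 = 0.62843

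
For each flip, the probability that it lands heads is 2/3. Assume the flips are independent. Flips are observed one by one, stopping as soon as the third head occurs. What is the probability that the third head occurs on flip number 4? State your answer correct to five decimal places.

0.29630

Y = trial on which the third success occurs; negative binomial, r=3, p=0.666667.
P(Y=4) = C(3,2) · p^3 · (1−p)^1
= 3 · 0.2963 · 0.33333 = 0.2962963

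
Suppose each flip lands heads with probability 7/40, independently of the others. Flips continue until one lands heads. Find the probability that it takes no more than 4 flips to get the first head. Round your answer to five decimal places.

0.53675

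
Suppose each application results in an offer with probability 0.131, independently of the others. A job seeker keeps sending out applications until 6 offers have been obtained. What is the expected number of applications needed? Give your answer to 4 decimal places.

45.8015

Y = total applications until the sixth success; negative binomial with r=6, p=0.131.
E[Y] = r / p = 6 / 0.131 = 45.801527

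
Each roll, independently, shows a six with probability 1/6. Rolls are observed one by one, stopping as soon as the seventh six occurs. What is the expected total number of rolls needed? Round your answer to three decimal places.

42.000

Y = total rolls until the seventh success; negative binomial with r=7, p=0.166667.
E[Y] = r / p = 7 / 0.166667 = 42.00000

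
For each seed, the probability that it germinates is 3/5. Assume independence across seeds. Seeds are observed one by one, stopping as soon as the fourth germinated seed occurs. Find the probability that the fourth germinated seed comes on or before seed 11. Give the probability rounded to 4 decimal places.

0.9707

Finishing within 11 seeds ⇔ at least 4 successes in the first 11. With X ~ Binomial(11, 0.60), P(Y ≤ 11) = 1 − P(X ≤ 3).
  k=0: C(11,0)·0.60^0·0.40^11 = 0.000042
  k=1: C(11,1)·0.60^1·0.40^10 = 0.000692
  k=2: C(11,2)·0.60^2·0.40^9 = 0.005190
  k=3: C(11,3)·0.60^3·0.40^8 = 0.023357
1 − 0.029281 = 0.970719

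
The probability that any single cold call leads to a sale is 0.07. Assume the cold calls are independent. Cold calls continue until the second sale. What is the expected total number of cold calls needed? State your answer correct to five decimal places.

Y = total cold calls until the second success; negative binomial with r=2, p=0.07.
E[Y] = r / p = 2 / 0.07 = 28.5714286

28.57143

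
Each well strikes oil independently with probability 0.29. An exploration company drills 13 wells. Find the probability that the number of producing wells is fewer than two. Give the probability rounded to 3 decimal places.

X ~ Binomial(13, 0.29); P(X ≤ 1) = Σ C(13,k) p^k (1−p)^(13−k) over k:
  k=0: C(13,0)·0.29^0·0.71^13 = 0.01165
  k=1: C(13,1)·0.29^1·0.71^12 = 0.06186
Total = 0.07352

0.074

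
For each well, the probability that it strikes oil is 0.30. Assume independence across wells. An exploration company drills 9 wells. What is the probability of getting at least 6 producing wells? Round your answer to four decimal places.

X ~ Binomial(9, 0.30); P(X ≥ 6) = Σ C(9,k) p^k (1−p)^(9−k) over k:
  k=6: C(9,6)·0.30^6·0.70^3 = 0.021004
  k=7: C(9,7)·0.30^7·0.70^2 = 0.003858
  k=8: C(9,8)·0.30^8·0.70^1 = 0.000413
  k=9: C(9,9)·0.30^9·0.70^0 = 0.000020
Total = 0.025295

0.0253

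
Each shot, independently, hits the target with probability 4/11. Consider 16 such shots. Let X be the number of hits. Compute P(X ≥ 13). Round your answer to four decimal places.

0.0003

X ~ Binomial(16, 0.363636); P(X ≥ 13) = Σ C(16,k) p^k (1−p)^(16−k) over k:
  k=13: C(16,13)·0.363636^13·0.636364^3 = 0.000281
  k=14: C(16,14)·0.363636^14·0.636364^2 = 0.000034
  k=15: C(16,15)·0.363636^15·0.636364^1 = 0.000003
  k=16: C(16,16)·0.363636^16·0.636364^0 = 0.000000
Total = 0.000318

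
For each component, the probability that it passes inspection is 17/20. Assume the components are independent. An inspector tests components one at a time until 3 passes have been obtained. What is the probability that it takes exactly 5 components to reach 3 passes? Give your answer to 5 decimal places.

0.08291

Y = trial on which the third success occurs; negative binomial, r=3, p=0.85.
P(Y=5) = C(4,2) · p^3 · (1−p)^2
= 6 · 0.61413 · 0.0225 = 0.0829069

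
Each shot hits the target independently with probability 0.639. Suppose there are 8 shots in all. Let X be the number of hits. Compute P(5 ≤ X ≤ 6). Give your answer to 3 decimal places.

0.529

X ~ Binomial(8, 0.639); P(5 ≤ X ≤ 6) = Σ C(8,k) p^k (1−p)^(8−k) over k:
  k=5: C(8,5)·0.639^5·0.361^3 = 0.28068
  k=6: C(8,6)·0.639^6·0.361^2 = 0.24841
Total = 0.52910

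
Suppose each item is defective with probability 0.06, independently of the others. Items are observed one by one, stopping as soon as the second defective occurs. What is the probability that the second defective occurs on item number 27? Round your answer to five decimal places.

0.01993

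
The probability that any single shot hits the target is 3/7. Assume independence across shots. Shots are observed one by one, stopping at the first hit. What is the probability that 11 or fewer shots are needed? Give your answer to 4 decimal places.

0.9979

Y = number of shots to the first success; geometric, p = 0.428571.
P(Y ≤ 11) = 1 − (1−p)^11 = 1 − 0.002121 = 0.997879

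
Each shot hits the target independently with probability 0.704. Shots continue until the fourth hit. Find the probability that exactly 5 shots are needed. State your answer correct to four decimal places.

Y = trial on which the fourth success occurs; negative binomial, r=4, p=0.704.
P(Y=5) = C(4,3) · p^4 · (1−p)^1
= 4 · 0.24564 · 0.296 = 0.290832

0.2908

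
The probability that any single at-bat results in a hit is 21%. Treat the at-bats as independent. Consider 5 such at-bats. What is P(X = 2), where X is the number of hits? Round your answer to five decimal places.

0.21743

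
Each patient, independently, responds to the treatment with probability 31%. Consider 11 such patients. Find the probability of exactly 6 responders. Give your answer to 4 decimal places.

X ~ Binomial(n=11, p=0.31).
P(X=6) = C(11,6) · p^6 · (1−p)^5
= 462 · 0.0008875 · 0.1564 = 0.064129

0.0641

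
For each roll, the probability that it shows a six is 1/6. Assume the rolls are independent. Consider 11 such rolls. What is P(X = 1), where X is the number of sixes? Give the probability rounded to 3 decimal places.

X ~ Binomial(n=11, p=0.166667).
P(X=1) = C(11,1) · p^1 · (1−p)^10
= 11 · 0.16667 · 0.16151 = 0.29609

0.296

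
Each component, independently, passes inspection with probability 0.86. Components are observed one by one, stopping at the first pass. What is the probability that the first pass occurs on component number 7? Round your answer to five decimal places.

0.00001

Geometric (trials to first success), p = 0.86.
P(Y = 7) = (1−p)^6 · p = 7.5295e-06 · 0.86 = 0.0000065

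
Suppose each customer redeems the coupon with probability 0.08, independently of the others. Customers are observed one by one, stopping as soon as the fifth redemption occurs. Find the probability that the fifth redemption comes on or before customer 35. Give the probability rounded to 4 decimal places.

0.1443

Finishing within 35 customers ⇔ at least 5 successes in the first 35. With X ~ Binomial(35, 0.08), P(Y ≤ 35) = 1 − P(X ≤ 4).
  k=0: C(35,0)·0.08^0·0.92^35 = 0.054022
  k=1: C(35,1)·0.08^1·0.92^34 = 0.164416
  k=2: C(35,2)·0.08^2·0.92^33 = 0.243050
  k=3: C(35,3)·0.08^3·0.92^32 = 0.232482
  k=4: C(35,4)·0.08^4·0.92^31 = 0.161727
1 − 0.855698 = 0.144302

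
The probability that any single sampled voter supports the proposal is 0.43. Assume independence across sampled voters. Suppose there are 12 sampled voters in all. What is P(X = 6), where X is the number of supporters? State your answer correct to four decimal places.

0.2003

X ~ Binomial(n=12, p=0.43).
P(X=6) = C(12,6) · p^6 · (1−p)^6
= 924 · 0.0063214 · 0.034296 = 0.200323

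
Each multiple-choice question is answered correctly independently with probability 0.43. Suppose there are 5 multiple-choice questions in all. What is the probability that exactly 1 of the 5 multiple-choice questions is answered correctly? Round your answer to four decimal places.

0.2270

X ~ Binomial(n=5, p=0.43).
P(X=1) = C(5,1) · p^1 · (1−p)^4
= 5 · 0.43 · 0.10556 = 0.226954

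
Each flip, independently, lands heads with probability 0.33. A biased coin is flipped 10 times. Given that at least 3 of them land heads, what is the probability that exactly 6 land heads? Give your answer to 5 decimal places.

X ~ Binomial(10, 0.33). Want P(X=6 | X≥3) = P(X=6) / P(X≥3).
P(X=6) = C(10,6)·0.33^6·0.67^4 = 0.0546515
P(X≥3) = 1 − 0.0182284 − 0.0897816 − 0.1989935 = 0.6929966
Ratio = 0.0546515 / 0.6929966 = 0.0788626

0.07886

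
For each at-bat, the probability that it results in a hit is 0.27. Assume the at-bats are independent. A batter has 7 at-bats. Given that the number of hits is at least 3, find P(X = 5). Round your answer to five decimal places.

X ~ Binomial(7, 0.27). Want P(X=5 | X≥3) = P(X=5) / P(X≥3).
P(X=5) = C(7,5)·0.27^5·0.73^2 = 0.0160577
P(X≥3) = 1 − 0.1104740 − 0.2860217 − 0.3173665 = 0.2861378
Ratio = 0.0160577 / 0.2861378 = 0.0561188

0.05612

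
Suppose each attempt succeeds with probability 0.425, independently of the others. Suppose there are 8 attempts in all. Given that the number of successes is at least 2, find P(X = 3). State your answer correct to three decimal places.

X ~ Binomial(8, 0.425). Want P(X=3 | X≥2) = P(X=3) / P(X≥2).
P(X=3) = C(8,3)·0.425^3·0.575^5 = 0.27021
P(X≥2) = 1 − 0.01195 − 0.07066 = 0.91739
Ratio = 0.27021 / 0.91739 = 0.29454

0.295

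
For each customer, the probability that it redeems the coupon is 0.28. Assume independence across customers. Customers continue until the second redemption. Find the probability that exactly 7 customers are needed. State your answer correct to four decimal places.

Y = trial on which the second success occurs; negative binomial, r=2, p=0.28.
P(Y=7) = C(6,1) · p^2 · (1−p)^5
= 6 · 0.0784 · 0.19349 = 0.091019

0.0910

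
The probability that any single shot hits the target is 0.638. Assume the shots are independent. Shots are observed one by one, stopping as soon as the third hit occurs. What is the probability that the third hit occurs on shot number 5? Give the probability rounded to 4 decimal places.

Y = trial on which the third success occurs; negative binomial, r=3, p=0.638.
P(Y=5) = C(4,2) · p^3 · (1−p)^2
= 6 · 0.25969 · 0.13104 = 0.204188

0.2042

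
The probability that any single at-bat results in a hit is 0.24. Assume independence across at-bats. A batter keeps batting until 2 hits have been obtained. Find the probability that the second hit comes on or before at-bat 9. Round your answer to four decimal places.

0.6750

Finishing within 9 at-bats ⇔ at least 2 successes in the first 9. With X ~ Binomial(9, 0.24), P(Y ≤ 9) = 1 − P(X ≤ 1).
  k=0: C(9,0)·0.24^0·0.76^9 = 0.084591
  k=1: C(9,1)·0.24^1·0.76^8 = 0.240416
1 − 0.325006 = 0.674994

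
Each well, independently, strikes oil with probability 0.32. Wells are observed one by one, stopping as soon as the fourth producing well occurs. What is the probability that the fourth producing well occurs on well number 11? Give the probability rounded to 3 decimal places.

0.085

Y = trial on which the fourth success occurs; negative binomial, r=4, p=0.32.
P(Y=11) = C(10,3) · p^4 · (1−p)^7
= 120 · 0.010486 · 0.06723 = 0.08459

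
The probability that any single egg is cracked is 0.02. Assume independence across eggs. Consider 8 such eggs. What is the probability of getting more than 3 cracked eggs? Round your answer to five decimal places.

0.00001

X ~ Binomial(8, 0.02); P(X ≥ 4) = Σ C(8,k) p^k (1−p)^(8−k) over k:
  k=4: C(8,4)·0.02^4·0.98^4 = 0.0000103
  k=5: C(8,5)·0.02^5·0.98^3 = 0.0000002
  k=6: C(8,6)·0.02^6·0.98^2 = 0.0000000
  k=7: C(8,7)·0.02^7·0.98^1 = 0.0000000
  k=8: C(8,8)·0.02^8·0.98^0 = 0.0000000
Total = 0.0000105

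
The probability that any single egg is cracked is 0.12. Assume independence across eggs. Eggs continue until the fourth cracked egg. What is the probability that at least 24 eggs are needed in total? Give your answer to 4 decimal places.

Needing more than 23 eggs ⇔ fewer than 4 successes in the first 23. With X ~ Binomial(23, 0.12), P(Y > 23) = P(X ≤ 3).
  k=0: C(23,0)·0.12^0·0.88^23 = 0.052857
  k=1: C(23,1)·0.12^1·0.88^22 = 0.165778
  k=2: C(23,2)·0.12^2·0.88^21 = 0.248668
  k=3: C(23,3)·0.12^3·0.88^20 = 0.237364
P(X ≤ 3) = 0.704667

0.7047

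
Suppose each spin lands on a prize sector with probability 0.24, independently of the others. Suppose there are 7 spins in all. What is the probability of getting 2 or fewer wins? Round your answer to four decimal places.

0.7769

X ~ Binomial(7, 0.24); P(X ≤ 2) = Σ C(7,k) p^k (1−p)^(7−k) over k:
  k=0: C(7,0)·0.24^0·0.76^7 = 0.146452
  k=1: C(7,1)·0.24^1·0.76^6 = 0.323736
  k=2: C(7,2)·0.24^2·0.76^5 = 0.306697
Total = 0.776885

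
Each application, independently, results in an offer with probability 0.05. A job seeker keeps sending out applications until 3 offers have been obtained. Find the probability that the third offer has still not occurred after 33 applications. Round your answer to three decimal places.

Needing more than 33 applications ⇔ fewer than 3 successes in the first 33. With X ~ Binomial(33, 0.05), P(Y > 33) = P(X ≤ 2).
  k=0: C(33,0)·0.05^0·0.95^33 = 0.18403
  k=1: C(33,1)·0.05^1·0.95^32 = 0.31962
  k=2: C(33,2)·0.05^2·0.95^31 = 0.26916
P(X ≤ 2) = 0.77281

0.773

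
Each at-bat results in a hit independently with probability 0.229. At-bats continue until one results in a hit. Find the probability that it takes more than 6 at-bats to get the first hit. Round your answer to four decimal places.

Y = number of at-bats to the first success; geometric, p = 0.229.
P(Y > 6) = P(first 6 all fail) = (1−p)^6 = 0.210052

0.2101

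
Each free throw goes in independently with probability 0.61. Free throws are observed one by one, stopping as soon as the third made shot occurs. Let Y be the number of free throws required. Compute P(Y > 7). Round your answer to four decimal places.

0.0869

Needing more than 7 free throws ⇔ fewer than 3 successes in the first 7. With X ~ Binomial(7, 0.61), P(Y > 7) = P(X ≤ 2).
  k=0: C(7,0)·0.61^0·0.39^7 = 0.001372
  k=1: C(7,1)·0.61^1·0.39^6 = 0.015025
  k=2: C(7,2)·0.61^2·0.39^5 = 0.070502
P(X ≤ 2) = 0.086899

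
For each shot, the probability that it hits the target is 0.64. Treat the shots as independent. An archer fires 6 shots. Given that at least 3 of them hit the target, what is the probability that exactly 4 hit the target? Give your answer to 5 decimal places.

0.37428

X ~ Binomial(6, 0.64). Want P(X=4 | X≥3) = P(X=4) / P(X≥3).
P(X=4) = C(6,4)·0.64^4·0.36^2 = 0.3261491
P(X≥3) = 1 − 0.0021768 − 0.0232190 − 0.1031956 = 0.8714086
Ratio = 0.3261491 / 0.8714086 = 0.3742780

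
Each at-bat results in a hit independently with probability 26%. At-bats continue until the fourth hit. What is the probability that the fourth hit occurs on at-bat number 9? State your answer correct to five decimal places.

0.05679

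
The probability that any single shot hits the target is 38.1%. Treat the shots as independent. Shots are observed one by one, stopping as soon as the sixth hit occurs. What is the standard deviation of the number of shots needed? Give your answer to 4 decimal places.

Y = total shots until the sixth success; negative binomial with r=6, p=0.381.
SD(Y) = √[r(1−p)/p²] = √(25.585385) = 5.058200

5.0582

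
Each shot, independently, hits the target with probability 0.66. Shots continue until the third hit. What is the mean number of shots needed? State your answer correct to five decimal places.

4.54545

Y = total shots until the third success; negative binomial with r=3, p=0.66.
E[Y] = r / p = 3 / 0.66 = 4.5454545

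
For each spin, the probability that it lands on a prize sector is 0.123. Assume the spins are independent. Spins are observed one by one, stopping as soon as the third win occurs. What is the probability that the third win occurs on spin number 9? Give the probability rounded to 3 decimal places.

0.024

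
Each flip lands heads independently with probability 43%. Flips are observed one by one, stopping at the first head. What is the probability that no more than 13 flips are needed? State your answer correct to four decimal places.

Y = number of flips to the first success; geometric, p = 0.43.
P(Y ≤ 13) = 1 − (1−p)^13 = 1 − 0.000670 = 0.999330

0.9993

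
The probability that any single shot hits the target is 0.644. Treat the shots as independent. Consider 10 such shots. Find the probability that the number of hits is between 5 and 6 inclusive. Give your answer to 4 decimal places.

X ~ Binomial(10, 0.644); P(5 ≤ X ≤ 6) = Σ C(10,k) p^k (1−p)^(10−k) over k:
  k=5: C(10,5)·0.644^5·0.356^5 = 0.159617
  k=6: C(10,6)·0.644^6·0.356^4 = 0.240622
Total = 0.400239

0.4002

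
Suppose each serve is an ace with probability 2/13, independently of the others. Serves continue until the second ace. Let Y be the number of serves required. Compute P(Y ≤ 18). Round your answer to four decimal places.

0.7888

Finishing within 18 serves ⇔ at least 2 successes in the first 18. With X ~ Binomial(18, 0.153846), P(Y ≤ 18) = 1 − P(X ≤ 1).
  k=0: C(18,0)·0.153846^0·0.846154^18 = 0.049441
  k=1: C(18,1)·0.153846^1·0.846154^17 = 0.161807
1 − 0.211248 = 0.788752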